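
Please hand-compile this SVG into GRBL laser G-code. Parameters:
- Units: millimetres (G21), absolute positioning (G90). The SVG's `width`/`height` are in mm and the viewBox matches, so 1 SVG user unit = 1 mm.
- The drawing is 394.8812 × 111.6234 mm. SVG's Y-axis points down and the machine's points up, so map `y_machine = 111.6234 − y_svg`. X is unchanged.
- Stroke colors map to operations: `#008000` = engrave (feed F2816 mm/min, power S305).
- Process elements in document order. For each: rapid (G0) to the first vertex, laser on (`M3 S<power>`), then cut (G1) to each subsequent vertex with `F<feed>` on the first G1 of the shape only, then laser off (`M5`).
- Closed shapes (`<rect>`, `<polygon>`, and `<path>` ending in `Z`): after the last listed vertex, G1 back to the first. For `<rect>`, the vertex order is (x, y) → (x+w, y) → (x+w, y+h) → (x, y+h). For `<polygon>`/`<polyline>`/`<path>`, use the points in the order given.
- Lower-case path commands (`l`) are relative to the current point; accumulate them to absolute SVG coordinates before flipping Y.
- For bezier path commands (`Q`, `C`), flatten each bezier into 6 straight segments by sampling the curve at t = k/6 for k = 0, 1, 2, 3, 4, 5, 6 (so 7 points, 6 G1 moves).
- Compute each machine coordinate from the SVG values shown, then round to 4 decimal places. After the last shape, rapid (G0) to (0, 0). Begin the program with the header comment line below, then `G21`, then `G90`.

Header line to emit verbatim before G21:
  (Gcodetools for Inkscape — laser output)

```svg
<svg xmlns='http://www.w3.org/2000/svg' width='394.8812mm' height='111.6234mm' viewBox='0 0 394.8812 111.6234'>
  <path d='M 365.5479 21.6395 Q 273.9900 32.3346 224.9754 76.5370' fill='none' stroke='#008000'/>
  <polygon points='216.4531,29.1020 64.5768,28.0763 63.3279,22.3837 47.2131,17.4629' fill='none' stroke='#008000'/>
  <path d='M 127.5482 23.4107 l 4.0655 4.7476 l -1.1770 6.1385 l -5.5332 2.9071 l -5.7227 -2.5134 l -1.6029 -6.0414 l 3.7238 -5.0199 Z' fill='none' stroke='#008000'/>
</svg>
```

(Gcodetools for Inkscape — laser output)
G21
G90
G0 X365.5479 Y89.9839
M3 S305
G1 X336.2104 Y85.4881 F2816
G1 X309.2363 Y79.1308
G1 X284.6258 Y70.9120
G1 X262.3788 Y60.8316
G1 X242.4954 Y48.8898
G1 X224.9754 Y35.0864
M5
G0 X216.4531 Y82.5214
M3 S305
G1 X64.5768 Y83.5471 F2816
G1 X63.3279 Y89.2397
G1 X47.2131 Y94.1605
G1 X216.4531 Y82.5214
M5
G0 X127.5482 Y88.2127
M3 S305
G1 X131.6137 Y83.4651 F2816
G1 X130.4367 Y77.3266
G1 X124.9035 Y74.4195
G1 X119.1808 Y76.9329
G1 X117.5779 Y82.9743
G1 X121.3017 Y87.9942
G1 X127.5482 Y88.2127
M5
G0 X0.0000 Y0.0000

viewBox `0 0 394.8812 111.6234` with mm width/height → 1 unit = 1 mm. Flip: y_m = 111.6234 − y_svg.

**Shape 1** — `<path>` quadratic bezier, stroke `#008000` → engrave (S305, F2816). Control points (SVG): P0=(365.5479,21.6395), P1=(273.9900,32.3346), P2=(224.9754,76.5370); sampled at t=k/6. Machine vertices: (365.5479,89.9839) → (336.2104,85.4881) → (309.2363,79.1308) → (284.6258,70.9120) → (262.3788,60.8316) → (242.4954,48.8898) → (224.9754,35.0864). Open path.

**Shape 2** — `<polygon>` closed polygon, stroke `#008000` → engrave (S305, F2816). Machine vertices: (216.4531,82.5214) → (64.5768,83.5471) → (63.3279,89.2397) → (47.2131,94.1605) → (216.4531,82.5214). Closed: final G1 returns to the first vertex.

**Shape 3** — `<path>` regular polygon, stroke `#008000` → engrave (S305, F2816). Machine vertices: (127.5482,88.2127) → (131.6137,83.4651) → (130.4367,77.3266) → (124.9035,74.4195) → (119.1808,76.9329) → (117.5779,82.9743) → (121.3017,87.9942) → (127.5482,88.2127). Closed: final G1 returns to the first vertex.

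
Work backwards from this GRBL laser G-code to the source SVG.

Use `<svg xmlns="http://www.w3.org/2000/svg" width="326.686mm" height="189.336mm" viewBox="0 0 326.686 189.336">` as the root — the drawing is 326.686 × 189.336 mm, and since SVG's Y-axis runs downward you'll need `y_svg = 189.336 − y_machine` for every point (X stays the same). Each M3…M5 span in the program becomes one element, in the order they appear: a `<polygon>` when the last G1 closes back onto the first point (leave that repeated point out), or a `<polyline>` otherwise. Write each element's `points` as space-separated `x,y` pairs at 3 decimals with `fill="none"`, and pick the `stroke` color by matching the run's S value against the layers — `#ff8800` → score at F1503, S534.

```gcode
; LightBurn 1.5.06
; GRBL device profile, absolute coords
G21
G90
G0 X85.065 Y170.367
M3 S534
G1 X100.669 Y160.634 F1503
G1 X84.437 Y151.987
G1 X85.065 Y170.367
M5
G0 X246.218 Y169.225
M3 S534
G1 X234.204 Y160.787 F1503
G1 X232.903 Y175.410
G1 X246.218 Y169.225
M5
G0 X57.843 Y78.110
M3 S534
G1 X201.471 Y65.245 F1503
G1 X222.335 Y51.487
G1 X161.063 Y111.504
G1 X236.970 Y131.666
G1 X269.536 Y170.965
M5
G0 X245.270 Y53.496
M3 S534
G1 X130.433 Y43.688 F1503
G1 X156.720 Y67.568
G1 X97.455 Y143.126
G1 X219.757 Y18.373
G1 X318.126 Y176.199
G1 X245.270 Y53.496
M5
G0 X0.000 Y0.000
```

Machine Y-up, SVG Y-down with viewBox height 189.336, so y_svg = 189.336 − y_machine; X carries over. Every run uses S534, so all elements get stroke `#ff8800` (score).

Run 1: The run returns to its start, so emit a `<polygon>` with points (Y-flipped): 85.065,18.969 100.669,28.702 84.437,37.349.

Run 2: The run returns to its start, so emit a `<polygon>` with points (Y-flipped): 246.218,20.111 234.204,28.549 232.903,13.926.

Run 3: The run is open, so emit a `<polyline>` with points (Y-flipped): 57.843,111.226 201.471,124.091 222.335,137.849 161.063,77.832 236.970,57.670 269.536,18.371.

Run 4: The run returns to its start, so emit a `<polygon>` with points (Y-flipped): 245.270,135.840 130.433,145.648 156.720,121.768 97.455,46.210 219.757,170.963 318.126,13.137.

<svg xmlns="http://www.w3.org/2000/svg" width="326.686mm" height="189.336mm" viewBox="0 0 326.686 189.336">
  <polygon points="85.065,18.969 100.669,28.702 84.437,37.349" fill="none" stroke="#ff8800"/>
  <polygon points="246.218,20.111 234.204,28.549 232.903,13.926" fill="none" stroke="#ff8800"/>
  <polyline points="57.843,111.226 201.471,124.091 222.335,137.849 161.063,77.832 236.970,57.670 269.536,18.371" fill="none" stroke="#ff8800"/>
  <polygon points="245.270,135.840 130.433,145.648 156.720,121.768 97.455,46.210 219.757,170.963 318.126,13.137" fill="none" stroke="#ff8800"/>
</svg>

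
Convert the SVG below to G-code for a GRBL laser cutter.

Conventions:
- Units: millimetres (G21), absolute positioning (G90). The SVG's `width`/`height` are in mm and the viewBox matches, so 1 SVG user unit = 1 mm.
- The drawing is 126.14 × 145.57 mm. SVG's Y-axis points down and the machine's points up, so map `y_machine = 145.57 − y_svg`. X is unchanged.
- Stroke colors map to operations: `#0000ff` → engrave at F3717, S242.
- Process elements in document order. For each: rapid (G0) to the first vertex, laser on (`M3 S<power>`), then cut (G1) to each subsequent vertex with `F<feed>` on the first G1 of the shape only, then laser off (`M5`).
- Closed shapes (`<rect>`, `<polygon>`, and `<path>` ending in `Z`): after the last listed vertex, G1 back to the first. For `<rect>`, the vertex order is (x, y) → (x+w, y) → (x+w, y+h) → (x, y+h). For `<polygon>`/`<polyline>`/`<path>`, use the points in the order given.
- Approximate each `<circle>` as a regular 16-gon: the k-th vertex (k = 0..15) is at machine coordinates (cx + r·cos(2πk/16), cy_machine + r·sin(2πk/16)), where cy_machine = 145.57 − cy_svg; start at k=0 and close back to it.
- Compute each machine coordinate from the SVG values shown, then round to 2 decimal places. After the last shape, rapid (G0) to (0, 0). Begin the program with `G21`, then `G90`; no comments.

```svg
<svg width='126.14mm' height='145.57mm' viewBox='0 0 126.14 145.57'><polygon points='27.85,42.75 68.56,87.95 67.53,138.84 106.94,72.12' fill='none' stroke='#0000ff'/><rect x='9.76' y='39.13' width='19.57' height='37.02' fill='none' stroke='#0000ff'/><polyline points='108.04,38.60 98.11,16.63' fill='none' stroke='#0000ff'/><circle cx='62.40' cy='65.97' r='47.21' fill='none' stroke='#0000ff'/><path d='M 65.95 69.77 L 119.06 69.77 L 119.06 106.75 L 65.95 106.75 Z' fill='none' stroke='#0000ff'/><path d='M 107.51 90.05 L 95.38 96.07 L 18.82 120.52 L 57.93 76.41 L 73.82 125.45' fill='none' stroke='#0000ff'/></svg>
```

G21
G90
G0 X27.85 Y102.82
M3 S242
G1 X68.56 Y57.62 F3717
G1 X67.53 Y6.73
G1 X106.94 Y73.45
G1 X27.85 Y102.82
M5
G0 X9.76 Y106.44
M3 S242
G1 X29.33 Y106.44 F3717
G1 X29.33 Y69.42
G1 X9.76 Y69.42
G1 X9.76 Y106.44
M5
G0 X108.04 Y106.97
M3 S242
G1 X98.11 Y128.94 F3717
M5
G0 X109.61 Y79.60
M3 S242
G1 X106.02 Y97.67 F3717
G1 X95.78 Y112.98
G1 X80.47 Y123.22
G1 X62.40 Y126.81
G1 X44.33 Y123.22
G1 X29.02 Y112.98
G1 X18.78 Y97.67
G1 X15.19 Y79.60
G1 X18.78 Y61.53
G1 X29.02 Y46.22
G1 X44.33 Y35.98
G1 X62.40 Y32.39
G1 X80.47 Y35.98
G1 X95.78 Y46.22
G1 X106.02 Y61.53
G1 X109.61 Y79.60
M5
G0 X65.95 Y75.80
M3 S242
G1 X119.06 Y75.80 F3717
G1 X119.06 Y38.82
G1 X65.95 Y38.82
G1 X65.95 Y75.80
M5
G0 X107.51 Y55.52
M3 S242
G1 X95.38 Y49.50 F3717
G1 X18.82 Y25.05
G1 X57.93 Y69.16
G1 X73.82 Y20.12
M5
G0 X0.00 Y0.00

1 u = 1 mm; y_m = 145.57 − y.

[1] `<polygon>` closed polygon, #0000ff→engrave S242 F3717: (27.85,102.82) → (68.56,57.62) → (67.53,6.73) → (106.94,73.45) → (27.85,102.82) (closed)

[2] `<rect>` rectangle, #0000ff→engrave S242 F3717: (9.76,106.44) → (29.33,106.44) → (29.33,69.42) → (9.76,69.42) → (9.76,106.44) (closed)

[3] `<polyline>` line segment, #0000ff→engrave S242 F3717: (108.04,106.97) → (98.11,128.94)

[4] `<circle>` circle, #0000ff→engrave S242 F3717: (109.61,79.60) → (106.02,97.67) → (95.78,112.98) → (80.47,123.22) → (62.40,126.81) → (44.33,123.22) → (29.02,112.98) → (18.78,97.67) → (15.19,79.60) → (18.78,61.53) → (29.02,46.22) → (44.33,35.98) → (62.40,32.39) → (80.47,35.98) → (95.78,46.22) → (106.02,61.53) → (109.61,79.60) (closed)

[5] `<path>` rectangle, #0000ff→engrave S242 F3717: (65.95,75.80) → (119.06,75.80) → (119.06,38.82) → (65.95,38.82) → (65.95,75.80) (closed)

[6] `<path>` open polyline, #0000ff→engrave S242 F3717: (107.51,55.52) → (95.38,49.50) → (18.82,25.05) → (57.93,69.16) → (73.82,20.12)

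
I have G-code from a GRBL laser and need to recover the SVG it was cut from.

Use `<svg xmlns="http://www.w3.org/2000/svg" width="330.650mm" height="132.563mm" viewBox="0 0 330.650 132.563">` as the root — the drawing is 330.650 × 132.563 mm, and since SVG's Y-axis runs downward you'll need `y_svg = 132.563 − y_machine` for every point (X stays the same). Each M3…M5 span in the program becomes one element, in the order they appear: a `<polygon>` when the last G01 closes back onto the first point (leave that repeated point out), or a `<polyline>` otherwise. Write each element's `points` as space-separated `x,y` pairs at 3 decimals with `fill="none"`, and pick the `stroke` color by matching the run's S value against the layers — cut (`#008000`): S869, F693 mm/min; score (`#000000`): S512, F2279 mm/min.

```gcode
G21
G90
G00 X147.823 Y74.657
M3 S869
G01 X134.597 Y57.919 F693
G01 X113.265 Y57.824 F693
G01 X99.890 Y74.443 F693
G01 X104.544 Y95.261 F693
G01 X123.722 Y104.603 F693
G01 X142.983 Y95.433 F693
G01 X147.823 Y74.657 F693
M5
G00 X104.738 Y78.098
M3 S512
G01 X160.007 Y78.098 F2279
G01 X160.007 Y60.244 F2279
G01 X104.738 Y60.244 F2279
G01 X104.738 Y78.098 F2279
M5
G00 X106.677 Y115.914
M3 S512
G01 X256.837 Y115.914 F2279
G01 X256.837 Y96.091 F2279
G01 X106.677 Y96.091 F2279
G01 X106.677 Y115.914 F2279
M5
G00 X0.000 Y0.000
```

Each laser-on run becomes one SVG element. Flip Y back into SVG space with y_svg = 132.563 − y_machine.

Run 1: power S869 maps to stroke `#008000` (cut). The run returns to its start, so emit a `<polygon>` with points (Y-flipped): 147.823,57.906 134.597,74.644 113.265,74.739 99.890,58.120 104.544,37.302 123.722,27.960 142.983,37.130.

Run 2: the run's S512 means `#000000` (score). The run returns to its start, so emit a `<polygon>` with points (Y-flipped): 104.738,54.465 160.007,54.465 160.007,72.319 104.738,72.319.

Run 3: power S512 maps to stroke `#000000` (score). The run returns to its start, so emit a `<polygon>` with points (Y-flipped): 106.677,16.649 256.837,16.649 256.837,36.472 106.677,36.472.

<svg xmlns="http://www.w3.org/2000/svg" width="330.650mm" height="132.563mm" viewBox="0 0 330.650 132.563">
  <polygon points="147.823,57.906 134.597,74.644 113.265,74.739 99.890,58.120 104.544,37.302 123.722,27.960 142.983,37.130" fill="none" stroke="#008000"/>
  <polygon points="104.738,54.465 160.007,54.465 160.007,72.319 104.738,72.319" fill="none" stroke="#000000"/>
  <polygon points="106.677,16.649 256.837,16.649 256.837,36.472 106.677,36.472" fill="none" stroke="#000000"/>
</svg>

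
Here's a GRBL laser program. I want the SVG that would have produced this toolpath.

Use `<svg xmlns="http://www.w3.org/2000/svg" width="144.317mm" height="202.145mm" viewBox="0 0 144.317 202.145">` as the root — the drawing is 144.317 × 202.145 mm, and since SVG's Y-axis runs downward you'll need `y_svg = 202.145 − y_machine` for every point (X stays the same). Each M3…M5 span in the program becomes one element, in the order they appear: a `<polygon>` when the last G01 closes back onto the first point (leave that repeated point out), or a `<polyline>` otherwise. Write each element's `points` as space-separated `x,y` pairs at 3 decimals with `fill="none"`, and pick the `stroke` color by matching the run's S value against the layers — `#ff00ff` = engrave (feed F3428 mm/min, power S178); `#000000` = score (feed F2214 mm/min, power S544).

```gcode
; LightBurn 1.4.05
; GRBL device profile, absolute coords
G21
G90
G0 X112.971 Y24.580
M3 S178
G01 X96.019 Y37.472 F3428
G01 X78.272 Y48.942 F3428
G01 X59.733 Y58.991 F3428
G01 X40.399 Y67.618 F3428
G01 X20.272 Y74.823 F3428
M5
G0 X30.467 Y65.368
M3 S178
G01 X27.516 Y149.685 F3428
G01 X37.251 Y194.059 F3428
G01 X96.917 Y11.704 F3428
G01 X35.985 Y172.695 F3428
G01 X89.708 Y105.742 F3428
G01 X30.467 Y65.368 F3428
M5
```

<svg xmlns="http://www.w3.org/2000/svg" width="144.317mm" height="202.145mm" viewBox="0 0 144.317 202.145">
  <polyline points="112.971,177.565 96.019,164.673 78.272,153.203 59.733,143.154 40.399,134.527 20.272,127.322" fill="none" stroke="#ff00ff"/>
  <polygon points="30.467,136.777 27.516,52.460 37.251,8.086 96.917,190.441 35.985,29.450 89.708,96.403" fill="none" stroke="#ff00ff"/>
</svg>

y_svg = 202.145 − y_m. Every run uses S178, so all elements get stroke `#ff00ff` (engrave).

[1] open run; points: 112.971,177.565 96.019,164.673 78.272,153.203 59.733,143.154 40.399,134.527 20.272,127.322

[2] closed run; points: 30.467,136.777 27.516,52.460 37.251,8.086 96.917,190.441 35.985,29.450 89.708,96.403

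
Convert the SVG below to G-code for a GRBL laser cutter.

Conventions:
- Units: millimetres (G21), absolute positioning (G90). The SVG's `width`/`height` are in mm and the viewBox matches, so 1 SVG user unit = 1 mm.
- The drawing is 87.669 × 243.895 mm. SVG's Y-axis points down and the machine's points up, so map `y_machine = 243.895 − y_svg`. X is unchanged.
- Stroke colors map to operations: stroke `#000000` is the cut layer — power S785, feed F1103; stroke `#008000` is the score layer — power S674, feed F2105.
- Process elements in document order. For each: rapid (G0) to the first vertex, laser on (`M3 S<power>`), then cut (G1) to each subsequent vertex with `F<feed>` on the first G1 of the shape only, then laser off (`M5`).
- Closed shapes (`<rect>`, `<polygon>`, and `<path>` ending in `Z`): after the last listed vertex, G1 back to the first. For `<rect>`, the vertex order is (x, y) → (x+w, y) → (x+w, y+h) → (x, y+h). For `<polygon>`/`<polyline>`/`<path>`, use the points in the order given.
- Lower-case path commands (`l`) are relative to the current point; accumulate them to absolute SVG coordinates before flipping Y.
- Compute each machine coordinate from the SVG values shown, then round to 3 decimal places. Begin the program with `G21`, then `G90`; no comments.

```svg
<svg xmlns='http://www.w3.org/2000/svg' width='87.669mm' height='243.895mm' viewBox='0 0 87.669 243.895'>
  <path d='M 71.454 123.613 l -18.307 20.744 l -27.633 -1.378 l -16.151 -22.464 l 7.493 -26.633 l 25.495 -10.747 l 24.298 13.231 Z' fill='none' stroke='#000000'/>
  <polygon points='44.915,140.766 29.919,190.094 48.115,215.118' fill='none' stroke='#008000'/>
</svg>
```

G21
G90
G0 X71.454 Y120.282
M3 S785
G1 X53.147 Y99.538 F1103
G1 X25.514 Y100.916
G1 X9.363 Y123.380
G1 X16.856 Y150.013
G1 X42.351 Y160.760
G1 X66.649 Y147.529
G1 X71.454 Y120.282
M5
G0 X44.915 Y103.129
M3 S674
G1 X29.919 Y53.801 F2105
G1 X48.115 Y28.777
G1 X44.915 Y103.129
M5

1 u = 1 mm; y_m = 243.895 − y.

[1] `<path>` regular polygon, #000000→cut S785 F1103: (71.454,120.282) → (53.147,99.538) → (25.514,100.916) → (9.363,123.380) → (16.856,150.013) → (42.351,160.760) → (66.649,147.529) → (71.454,120.282) (closed)

[2] `<polygon>` closed polygon, #008000→score S674 F2105: (44.915,103.129) → (29.919,53.801) → (48.115,28.777) → (44.915,103.129) (closed)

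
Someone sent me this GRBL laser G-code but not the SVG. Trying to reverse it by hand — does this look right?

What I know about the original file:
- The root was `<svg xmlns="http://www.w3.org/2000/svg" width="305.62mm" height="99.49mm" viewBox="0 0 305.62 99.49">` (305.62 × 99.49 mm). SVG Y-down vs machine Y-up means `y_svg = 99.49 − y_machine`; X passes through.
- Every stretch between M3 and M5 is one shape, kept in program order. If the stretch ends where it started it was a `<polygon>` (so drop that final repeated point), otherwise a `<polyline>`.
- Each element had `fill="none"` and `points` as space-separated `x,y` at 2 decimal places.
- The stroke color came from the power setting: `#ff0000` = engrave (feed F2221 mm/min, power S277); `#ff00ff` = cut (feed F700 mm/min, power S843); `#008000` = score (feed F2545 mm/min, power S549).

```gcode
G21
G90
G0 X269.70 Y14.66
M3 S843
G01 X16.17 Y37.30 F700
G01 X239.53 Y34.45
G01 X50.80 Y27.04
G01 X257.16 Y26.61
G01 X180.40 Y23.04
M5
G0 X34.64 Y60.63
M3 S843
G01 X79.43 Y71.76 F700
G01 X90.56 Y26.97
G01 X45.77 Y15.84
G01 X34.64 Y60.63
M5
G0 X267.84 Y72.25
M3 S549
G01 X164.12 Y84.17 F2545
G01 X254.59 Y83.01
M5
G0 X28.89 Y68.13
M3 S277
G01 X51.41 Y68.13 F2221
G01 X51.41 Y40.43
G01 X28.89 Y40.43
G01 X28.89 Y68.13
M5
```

<svg xmlns="http://www.w3.org/2000/svg" width="305.62mm" height="99.49mm" viewBox="0 0 305.62 99.49">
  <polyline points="269.70,84.83 16.17,62.19 239.53,65.04 50.80,72.45 257.16,72.88 180.40,76.45" fill="none" stroke="#ff00ff"/>
  <polygon points="34.64,38.86 79.43,27.73 90.56,72.52 45.77,83.65" fill="none" stroke="#ff00ff"/>
  <polyline points="267.84,27.24 164.12,15.32 254.59,16.48" fill="none" stroke="#008000"/>
  <polygon points="28.89,31.36 51.41,31.36 51.41,59.06 28.89,59.06" fill="none" stroke="#ff0000"/>
</svg>

Machine Y-up, SVG Y-down with viewBox height 99.49, so y_svg = 99.49 − y_machine; X carries over.

Run 1: the run's S843 means `#ff00ff` (cut). The run is open, so emit a `<polyline>` with points (Y-flipped): 269.70,84.83 16.17,62.19 239.53,65.04 50.80,72.45 257.16,72.88 180.40,76.45.

Run 2: the run's S843 means `#ff00ff` (cut). The run returns to its start, so emit a `<polygon>` with points (Y-flipped): 34.64,38.86 79.43,27.73 90.56,72.52 45.77,83.65.

Run 3: power S549 maps to stroke `#008000` (score). The run is open, so emit a `<polyline>` with points (Y-flipped): 267.84,27.24 164.12,15.32 254.59,16.48.

Run 4: S277 ⇒ engrave layer `#ff0000`. The run returns to its start, so emit a `<polygon>` with points (Y-flipped): 28.89,31.36 51.41,31.36 51.41,59.06 28.89,59.06.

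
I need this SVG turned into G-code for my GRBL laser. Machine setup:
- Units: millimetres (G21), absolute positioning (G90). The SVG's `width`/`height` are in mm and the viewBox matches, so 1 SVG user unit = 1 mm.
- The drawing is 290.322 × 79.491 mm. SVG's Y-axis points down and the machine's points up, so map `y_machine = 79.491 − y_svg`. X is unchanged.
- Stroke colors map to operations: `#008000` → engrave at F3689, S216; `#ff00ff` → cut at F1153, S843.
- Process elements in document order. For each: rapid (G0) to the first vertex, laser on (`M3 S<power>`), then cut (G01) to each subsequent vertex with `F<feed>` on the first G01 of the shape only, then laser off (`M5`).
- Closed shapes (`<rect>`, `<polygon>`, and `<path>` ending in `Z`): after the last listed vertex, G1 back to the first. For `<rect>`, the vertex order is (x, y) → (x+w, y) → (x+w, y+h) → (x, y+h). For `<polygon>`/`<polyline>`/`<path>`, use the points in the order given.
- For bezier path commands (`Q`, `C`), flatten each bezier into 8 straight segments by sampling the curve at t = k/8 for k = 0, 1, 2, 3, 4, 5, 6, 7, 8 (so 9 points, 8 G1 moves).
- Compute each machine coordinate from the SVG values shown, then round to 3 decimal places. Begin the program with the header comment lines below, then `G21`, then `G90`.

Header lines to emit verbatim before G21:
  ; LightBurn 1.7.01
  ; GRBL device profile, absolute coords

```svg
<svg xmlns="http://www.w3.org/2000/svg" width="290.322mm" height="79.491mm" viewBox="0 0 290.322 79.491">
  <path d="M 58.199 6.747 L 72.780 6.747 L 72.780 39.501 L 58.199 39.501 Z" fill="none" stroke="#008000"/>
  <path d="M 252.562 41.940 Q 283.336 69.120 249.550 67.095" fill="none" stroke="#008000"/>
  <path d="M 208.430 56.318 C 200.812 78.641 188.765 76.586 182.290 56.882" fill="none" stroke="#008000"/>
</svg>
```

; LightBurn 1.7.01
; GRBL device profile, absolute coords
G21
G90
G0 X58.199 Y72.744
M3 S216
G01 X72.780 Y72.744 F3689
G01 X72.780 Y39.990
G01 X58.199 Y39.990
G01 X58.199 Y72.744
M5
G0 X252.562 Y37.551
M3 S216
G01 X259.247 Y31.212 F3689
G01 X263.914 Y25.786
G01 X266.564 Y21.273
G01 X267.196 Y17.672
G01 X265.811 Y14.984
G01 X262.408 Y13.209
G01 X256.988 Y12.346
G01 X249.550 Y12.396
M5
G0 X208.430 Y23.173
M3 S216
G01 X205.385 Y15.931 F3689
G01 X202.042 Y10.896
G01 X198.519 Y7.989
G01 X194.931 Y7.131
G01 X191.398 Y8.243
G01 X188.035 Y11.245
G01 X184.960 Y16.060
G01 X182.290 Y22.609
M5

viewBox `0 0 290.322 79.491` with mm width/height → 1 unit = 1 mm. Flip: y_m = 79.491 − y_svg.

**Shape 1** — `<path>` rectangle, stroke `#008000` → engrave (S216, F3689). Machine vertices: (58.199,72.744) → (72.780,72.744) → (72.780,39.990) → (58.199,39.990) → (58.199,72.744). Closed: final G1 returns to the first vertex.

**Shape 2** — `<path>` quadratic bezier, stroke `#008000` → engrave (S216, F3689). Control points (SVG): P0=(252.562,41.940), P1=(283.336,69.120), P2=(249.550,67.095); sampled at t=k/8. Machine vertices: (252.562,37.551) → (259.247,31.212) → (263.914,25.786) → (266.564,21.273) → (267.196,17.672) → (265.811,14.984) → (262.408,13.209) → (256.988,12.346) → (249.550,12.396). Open path.

**Shape 3** — `<path>` cubic bezier, stroke `#008000` → engrave (S216, F3689). Control points (SVG): P0=(208.430,56.318), P1=(200.812,78.641), P2=(188.765,76.586), P3=(182.290,56.882); sampled at t=k/8. Machine vertices: (208.430,23.173) → (205.385,15.931) → (202.042,10.896) → (198.519,7.989) → (194.931,7.131) → (191.398,8.243) → (188.035,11.245) → (184.960,16.060) → (182.290,22.609). Open path.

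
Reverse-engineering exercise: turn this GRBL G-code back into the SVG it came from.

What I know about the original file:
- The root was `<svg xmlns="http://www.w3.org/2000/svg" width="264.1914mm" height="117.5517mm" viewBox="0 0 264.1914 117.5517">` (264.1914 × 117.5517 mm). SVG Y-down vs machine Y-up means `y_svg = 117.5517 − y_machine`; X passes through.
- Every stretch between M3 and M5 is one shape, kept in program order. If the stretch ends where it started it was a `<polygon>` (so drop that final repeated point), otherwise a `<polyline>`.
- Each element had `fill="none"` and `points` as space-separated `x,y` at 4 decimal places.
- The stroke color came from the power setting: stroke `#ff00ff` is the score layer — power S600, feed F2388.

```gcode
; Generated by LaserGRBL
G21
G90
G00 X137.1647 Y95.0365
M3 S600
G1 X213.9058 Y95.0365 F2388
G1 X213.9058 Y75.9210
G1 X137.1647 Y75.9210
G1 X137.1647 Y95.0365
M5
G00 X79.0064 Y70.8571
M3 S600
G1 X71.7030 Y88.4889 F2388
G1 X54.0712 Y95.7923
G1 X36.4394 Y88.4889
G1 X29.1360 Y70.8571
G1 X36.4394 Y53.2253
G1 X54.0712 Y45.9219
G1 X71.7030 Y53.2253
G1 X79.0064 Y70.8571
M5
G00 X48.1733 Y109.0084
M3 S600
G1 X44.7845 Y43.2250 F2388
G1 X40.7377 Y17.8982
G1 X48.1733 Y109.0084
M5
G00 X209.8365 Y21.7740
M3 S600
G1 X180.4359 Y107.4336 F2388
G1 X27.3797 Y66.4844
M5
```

<svg xmlns="http://www.w3.org/2000/svg" width="264.1914mm" height="117.5517mm" viewBox="0 0 264.1914 117.5517">
  <polygon points="137.1647,22.5152 213.9058,22.5152 213.9058,41.6307 137.1647,41.6307" fill="none" stroke="#ff00ff"/>
  <polygon points="79.0064,46.6946 71.7030,29.0628 54.0712,21.7594 36.4394,29.0628 29.1360,46.6946 36.4394,64.3264 54.0712,71.6298 71.7030,64.3264" fill="none" stroke="#ff00ff"/>
  <polygon points="48.1733,8.5433 44.7845,74.3267 40.7377,99.6535" fill="none" stroke="#ff00ff"/>
  <polyline points="209.8365,95.7777 180.4359,10.1181 27.3797,51.0673" fill="none" stroke="#ff00ff"/>
</svg>

Machine Y-up, SVG Y-down with viewBox height 117.5517, so y_svg = 117.5517 − y_machine; X carries over. Every run uses S600, so all elements get stroke `#ff00ff` (score).

Run 1: The run returns to its start, so emit a `<polygon>` with points (Y-flipped): 137.1647,22.5152 213.9058,22.5152 213.9058,41.6307 137.1647,41.6307.

Run 2: The run returns to its start, so emit a `<polygon>` with points (Y-flipped): 79.0064,46.6946 71.7030,29.0628 54.0712,21.7594 36.4394,29.0628 29.1360,46.6946 36.4394,64.3264 54.0712,71.6298 71.7030,64.3264.

Run 3: The run returns to its start, so emit a `<polygon>` with points (Y-flipped): 48.1733,8.5433 44.7845,74.3267 40.7377,99.6535.

Run 4: The run is open, so emit a `<polyline>` with points (Y-flipped): 209.8365,95.7777 180.4359,10.1181 27.3797,51.0673.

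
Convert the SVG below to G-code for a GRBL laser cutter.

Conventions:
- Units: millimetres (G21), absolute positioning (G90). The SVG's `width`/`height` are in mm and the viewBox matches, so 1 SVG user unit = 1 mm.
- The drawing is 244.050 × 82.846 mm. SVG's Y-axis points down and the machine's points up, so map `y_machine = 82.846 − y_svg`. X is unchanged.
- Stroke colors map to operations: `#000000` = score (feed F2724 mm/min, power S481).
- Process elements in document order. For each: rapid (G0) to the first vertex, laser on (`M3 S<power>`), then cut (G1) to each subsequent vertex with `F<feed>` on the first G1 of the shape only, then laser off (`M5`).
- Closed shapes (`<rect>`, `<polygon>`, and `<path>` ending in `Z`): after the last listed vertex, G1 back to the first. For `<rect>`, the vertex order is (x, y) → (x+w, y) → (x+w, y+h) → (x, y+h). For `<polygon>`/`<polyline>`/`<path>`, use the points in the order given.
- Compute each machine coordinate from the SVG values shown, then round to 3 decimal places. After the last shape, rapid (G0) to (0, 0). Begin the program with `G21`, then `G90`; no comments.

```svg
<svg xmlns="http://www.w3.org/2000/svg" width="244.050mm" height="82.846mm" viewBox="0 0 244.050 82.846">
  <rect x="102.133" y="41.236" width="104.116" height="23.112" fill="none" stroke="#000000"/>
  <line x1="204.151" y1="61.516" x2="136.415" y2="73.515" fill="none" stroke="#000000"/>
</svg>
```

1 u = 1 mm; y_m = 82.846 − y.

[1] `<rect>` rectangle, #000000→score S481 F2724: (102.133,41.610) → (206.249,41.610) → (206.249,18.498) → (102.133,18.498) → (102.133,41.610) (closed)

[2] `<line>` line segment, #000000→score S481 F2724: (204.151,21.330) → (136.415,9.331)

G21
G90
G0 X102.133 Y41.610
M3 S481
G1 X206.249 Y41.610 F2724
G1 X206.249 Y18.498
G1 X102.133 Y18.498
G1 X102.133 Y41.610
M5
G0 X204.151 Y21.330
M3 S481
G1 X136.415 Y9.331 F2724
M5
G0 X0.000 Y0.000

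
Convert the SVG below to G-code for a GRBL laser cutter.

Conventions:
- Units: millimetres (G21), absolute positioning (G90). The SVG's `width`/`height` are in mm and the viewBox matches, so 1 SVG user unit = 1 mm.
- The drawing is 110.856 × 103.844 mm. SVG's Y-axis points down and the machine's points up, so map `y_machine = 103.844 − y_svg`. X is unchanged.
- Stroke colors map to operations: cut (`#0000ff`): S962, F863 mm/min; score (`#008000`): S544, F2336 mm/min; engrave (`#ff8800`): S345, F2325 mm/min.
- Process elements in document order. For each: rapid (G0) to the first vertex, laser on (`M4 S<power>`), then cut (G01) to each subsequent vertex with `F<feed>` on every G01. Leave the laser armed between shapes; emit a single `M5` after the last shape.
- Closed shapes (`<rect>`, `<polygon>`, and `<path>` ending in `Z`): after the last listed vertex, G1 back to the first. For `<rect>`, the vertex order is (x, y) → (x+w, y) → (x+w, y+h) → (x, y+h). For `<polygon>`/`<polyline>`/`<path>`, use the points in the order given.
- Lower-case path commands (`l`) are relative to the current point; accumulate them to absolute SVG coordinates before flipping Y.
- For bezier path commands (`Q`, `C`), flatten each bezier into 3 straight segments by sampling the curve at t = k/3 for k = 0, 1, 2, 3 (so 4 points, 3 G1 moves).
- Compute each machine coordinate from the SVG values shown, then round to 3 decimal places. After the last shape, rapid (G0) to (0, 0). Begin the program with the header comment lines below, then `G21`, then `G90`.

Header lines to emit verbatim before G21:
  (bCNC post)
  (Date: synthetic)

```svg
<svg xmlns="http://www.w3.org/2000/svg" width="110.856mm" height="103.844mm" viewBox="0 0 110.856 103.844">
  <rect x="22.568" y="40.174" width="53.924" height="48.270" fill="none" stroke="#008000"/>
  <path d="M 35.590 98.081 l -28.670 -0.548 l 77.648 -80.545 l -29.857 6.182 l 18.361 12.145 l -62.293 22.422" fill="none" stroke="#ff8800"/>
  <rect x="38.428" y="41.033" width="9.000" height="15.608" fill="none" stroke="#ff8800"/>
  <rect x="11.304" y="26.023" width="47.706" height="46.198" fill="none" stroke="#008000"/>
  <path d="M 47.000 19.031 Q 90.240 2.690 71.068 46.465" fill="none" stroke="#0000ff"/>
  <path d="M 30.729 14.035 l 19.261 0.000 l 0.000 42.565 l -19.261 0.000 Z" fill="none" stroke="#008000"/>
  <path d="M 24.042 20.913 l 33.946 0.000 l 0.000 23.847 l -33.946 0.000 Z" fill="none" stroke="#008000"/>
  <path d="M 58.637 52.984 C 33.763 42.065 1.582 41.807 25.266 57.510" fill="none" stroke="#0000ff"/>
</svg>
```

viewBox `0 0 110.856 103.844` with mm width/height → 1 unit = 1 mm. Flip: y_m = 103.844 − y_svg.

**Shape 1** — `<rect>` rectangle, stroke `#008000` → score (S544, F2336). Machine vertices: (22.568,63.670) → (76.492,63.670) → (76.492,15.400) → (22.568,15.400) → (22.568,63.670). Closed: final G1 returns to the first vertex.

**Shape 2** — `<path>` open polyline, stroke `#ff8800` → engrave (S345, F2325). Machine vertices: (35.590,5.763) → (6.920,6.311) → (84.568,86.856) → (54.711,80.674) → (73.072,68.529) → (10.779,46.107). Open path.

**Shape 3** — `<rect>` rectangle, stroke `#ff8800` → engrave (S345, F2325). Machine vertices: (38.428,62.811) → (47.428,62.811) → (47.428,47.203) → (38.428,47.203) → (38.428,62.811). Closed: final G1 returns to the first vertex.

**Shape 4** — `<rect>` rectangle, stroke `#008000` → score (S544, F2336). Machine vertices: (11.304,77.821) → (59.010,77.821) → (59.010,31.623) → (11.304,31.623) → (11.304,77.821). Closed: final G1 returns to the first vertex.

**Shape 5** — `<path>` quadratic bezier, stroke `#0000ff` → cut (S962, F863). Control points (SVG): P0=(47.000,19.031), P1=(90.240,2.690), P2=(71.068,46.465); sampled at t=k/3. Machine vertices: (47.000,84.813) → (68.892,89.027) → (76.915,79.883) → (71.068,57.379). Open path.

**Shape 6** — `<path>` rectangle, stroke `#008000` → score (S544, F2336). Machine vertices: (30.729,89.809) → (49.990,89.809) → (49.990,47.244) → (30.729,47.244) → (30.729,89.809). Closed: final G1 returns to the first vertex.

**Shape 7** — `<path>` rectangle, stroke `#008000` → score (S544, F2336). Machine vertices: (24.042,82.931) → (57.988,82.931) → (57.988,59.084) → (24.042,59.084) → (24.042,82.931). Closed: final G1 returns to the first vertex.

**Shape 8** — `<path>` cubic bezier, stroke `#0000ff` → cut (S962, F863). Control points (SVG): P0=(58.637,52.984), P1=(33.763,42.065), P2=(1.582,41.807), P3=(25.266,57.510); sampled at t=k/3. Machine vertices: (58.637,50.860) → (33.667,58.029) → (17.864,56.913) → (25.266,46.334). Open path.

(bCNC post)
(Date: synthetic)
G21
G90
G0 X22.568 Y63.670
M4 S544
G01 X76.492 Y63.670 F2336
G01 X76.492 Y15.400 F2336
G01 X22.568 Y15.400 F2336
G01 X22.568 Y63.670 F2336
G0 X35.590 Y5.763
M4 S345
G01 X6.920 Y6.311 F2325
G01 X84.568 Y86.856 F2325
G01 X54.711 Y80.674 F2325
G01 X73.072 Y68.529 F2325
G01 X10.779 Y46.107 F2325
G0 X38.428 Y62.811
M4 S345
G01 X47.428 Y62.811 F2325
G01 X47.428 Y47.203 F2325
G01 X38.428 Y47.203 F2325
G01 X38.428 Y62.811 F2325
G0 X11.304 Y77.821
M4 S544
G01 X59.010 Y77.821 F2336
G01 X59.010 Y31.623 F2336
G01 X11.304 Y31.623 F2336
G01 X11.304 Y77.821 F2336
G0 X47.000 Y84.813
M4 S962
G01 X68.892 Y89.027 F863
G01 X76.915 Y79.883 F863
G01 X71.068 Y57.379 F863
G0 X30.729 Y89.809
M4 S544
G01 X49.990 Y89.809 F2336
G01 X49.990 Y47.244 F2336
G01 X30.729 Y47.244 F2336
G01 X30.729 Y89.809 F2336
G0 X24.042 Y82.931
M4 S544
G01 X57.988 Y82.931 F2336
G01 X57.988 Y59.084 F2336
G01 X24.042 Y59.084 F2336
G01 X24.042 Y82.931 F2336
G0 X58.637 Y50.860
M4 S962
G01 X33.667 Y58.029 F863
G01 X17.864 Y56.913 F863
G01 X25.266 Y46.334 F863
M5
G0 X0.000 Y0.000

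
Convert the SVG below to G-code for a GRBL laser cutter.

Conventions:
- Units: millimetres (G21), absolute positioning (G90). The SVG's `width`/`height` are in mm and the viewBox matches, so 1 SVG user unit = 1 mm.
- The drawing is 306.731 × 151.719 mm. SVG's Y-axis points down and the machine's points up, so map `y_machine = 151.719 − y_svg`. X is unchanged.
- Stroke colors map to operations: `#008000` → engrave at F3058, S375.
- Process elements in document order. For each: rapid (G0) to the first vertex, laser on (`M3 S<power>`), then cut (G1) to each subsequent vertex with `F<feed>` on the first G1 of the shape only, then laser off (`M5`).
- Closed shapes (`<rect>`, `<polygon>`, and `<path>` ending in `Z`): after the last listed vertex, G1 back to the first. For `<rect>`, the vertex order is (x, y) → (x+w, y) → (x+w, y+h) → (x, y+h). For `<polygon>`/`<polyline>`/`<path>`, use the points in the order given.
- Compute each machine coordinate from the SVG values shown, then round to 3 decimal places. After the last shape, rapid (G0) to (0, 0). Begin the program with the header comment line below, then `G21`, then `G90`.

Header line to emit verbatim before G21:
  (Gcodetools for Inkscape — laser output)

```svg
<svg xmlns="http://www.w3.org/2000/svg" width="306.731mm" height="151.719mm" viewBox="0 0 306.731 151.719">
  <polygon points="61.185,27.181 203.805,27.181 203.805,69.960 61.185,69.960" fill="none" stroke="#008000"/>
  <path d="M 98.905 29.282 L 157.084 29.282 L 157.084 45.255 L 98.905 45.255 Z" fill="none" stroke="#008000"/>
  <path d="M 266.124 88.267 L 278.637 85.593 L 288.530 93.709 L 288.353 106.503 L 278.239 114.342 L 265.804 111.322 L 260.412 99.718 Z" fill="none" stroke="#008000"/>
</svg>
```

1 u = 1 mm; y_m = 151.719 − y.

[1] `<polygon>` rectangle, #008000→engrave S375 F3058: (61.185,124.538) → (203.805,124.538) → (203.805,81.759) → (61.185,81.759) → (61.185,124.538) (closed)

[2] `<path>` rectangle, #008000→engrave S375 F3058: (98.905,122.437) → (157.084,122.437) → (157.084,106.464) → (98.905,106.464) → (98.905,122.437) (closed)

[3] `<path>` regular polygon, #008000→engrave S375 F3058: (266.124,63.452) → (278.637,66.126) → (288.530,58.010) → (288.353,45.216) → (278.239,37.377) → (265.804,40.397) → (260.412,52.001) → (266.124,63.452) (closed)

(Gcodetools for Inkscape — laser output)
G21
G90
G0 X61.185 Y124.538
M3 S375
G1 X203.805 Y124.538 F3058
G1 X203.805 Y81.759
G1 X61.185 Y81.759
G1 X61.185 Y124.538
M5
G0 X98.905 Y122.437
M3 S375
G1 X157.084 Y122.437 F3058
G1 X157.084 Y106.464
G1 X98.905 Y106.464
G1 X98.905 Y122.437
M5
G0 X266.124 Y63.452
M3 S375
G1 X278.637 Y66.126 F3058
G1 X288.530 Y58.010
G1 X288.353 Y45.216
G1 X278.239 Y37.377
G1 X265.804 Y40.397
G1 X260.412 Y52.001
G1 X266.124 Y63.452
M5
G0 X0.000 Y0.000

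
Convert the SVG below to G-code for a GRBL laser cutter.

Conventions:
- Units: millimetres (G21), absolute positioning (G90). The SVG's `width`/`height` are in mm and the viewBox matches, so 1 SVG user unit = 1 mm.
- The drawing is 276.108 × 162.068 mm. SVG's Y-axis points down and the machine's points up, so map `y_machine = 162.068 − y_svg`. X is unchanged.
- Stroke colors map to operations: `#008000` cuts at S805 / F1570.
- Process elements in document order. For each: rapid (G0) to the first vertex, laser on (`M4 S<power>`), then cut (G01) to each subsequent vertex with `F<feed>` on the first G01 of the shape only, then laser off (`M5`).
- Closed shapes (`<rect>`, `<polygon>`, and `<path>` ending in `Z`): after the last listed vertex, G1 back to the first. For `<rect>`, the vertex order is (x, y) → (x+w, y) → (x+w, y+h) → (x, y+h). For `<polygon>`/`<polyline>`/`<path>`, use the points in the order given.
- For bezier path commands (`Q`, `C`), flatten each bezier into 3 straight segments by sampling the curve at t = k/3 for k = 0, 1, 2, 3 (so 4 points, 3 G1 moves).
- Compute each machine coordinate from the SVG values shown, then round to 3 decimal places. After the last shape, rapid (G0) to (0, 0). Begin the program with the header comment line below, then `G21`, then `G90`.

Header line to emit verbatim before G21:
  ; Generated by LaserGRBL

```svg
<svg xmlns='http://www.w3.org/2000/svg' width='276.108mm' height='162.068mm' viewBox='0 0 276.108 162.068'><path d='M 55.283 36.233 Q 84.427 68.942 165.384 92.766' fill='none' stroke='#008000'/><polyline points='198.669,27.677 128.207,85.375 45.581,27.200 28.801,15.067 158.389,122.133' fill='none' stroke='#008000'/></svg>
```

; Generated by LaserGRBL
G21
G90
G0 X55.283 Y125.835
M4 S805
G01 X80.469 Y105.016 F1570
G01 X117.170 Y86.172
G01 X165.384 Y69.302
M5
G0 X198.669 Y134.391
M4 S805
G01 X128.207 Y76.693 F1570
G01 X45.581 Y134.868
G01 X28.801 Y147.001
G01 X158.389 Y39.935
M5
G0 X0.000 Y0.000

viewBox `0 0 276.108 162.068` with mm width/height → 1 unit = 1 mm. Flip: y_m = 162.068 − y_svg.

**Shape 1** — `<path>` quadratic bezier, stroke `#008000` → cut (S805, F1570). Control points (SVG): P0=(55.283,36.233), P1=(84.427,68.942), P2=(165.384,92.766); sampled at t=k/3. Machine vertices: (55.283,125.835) → (80.469,105.016) → (117.170,86.172) → (165.384,69.302). Open path.

**Shape 2** — `<polyline>` open polyline, stroke `#008000` → cut (S805, F1570). Machine vertices: (198.669,134.391) → (128.207,76.693) → (45.581,134.868) → (28.801,147.001) → (158.389,39.935). Open path.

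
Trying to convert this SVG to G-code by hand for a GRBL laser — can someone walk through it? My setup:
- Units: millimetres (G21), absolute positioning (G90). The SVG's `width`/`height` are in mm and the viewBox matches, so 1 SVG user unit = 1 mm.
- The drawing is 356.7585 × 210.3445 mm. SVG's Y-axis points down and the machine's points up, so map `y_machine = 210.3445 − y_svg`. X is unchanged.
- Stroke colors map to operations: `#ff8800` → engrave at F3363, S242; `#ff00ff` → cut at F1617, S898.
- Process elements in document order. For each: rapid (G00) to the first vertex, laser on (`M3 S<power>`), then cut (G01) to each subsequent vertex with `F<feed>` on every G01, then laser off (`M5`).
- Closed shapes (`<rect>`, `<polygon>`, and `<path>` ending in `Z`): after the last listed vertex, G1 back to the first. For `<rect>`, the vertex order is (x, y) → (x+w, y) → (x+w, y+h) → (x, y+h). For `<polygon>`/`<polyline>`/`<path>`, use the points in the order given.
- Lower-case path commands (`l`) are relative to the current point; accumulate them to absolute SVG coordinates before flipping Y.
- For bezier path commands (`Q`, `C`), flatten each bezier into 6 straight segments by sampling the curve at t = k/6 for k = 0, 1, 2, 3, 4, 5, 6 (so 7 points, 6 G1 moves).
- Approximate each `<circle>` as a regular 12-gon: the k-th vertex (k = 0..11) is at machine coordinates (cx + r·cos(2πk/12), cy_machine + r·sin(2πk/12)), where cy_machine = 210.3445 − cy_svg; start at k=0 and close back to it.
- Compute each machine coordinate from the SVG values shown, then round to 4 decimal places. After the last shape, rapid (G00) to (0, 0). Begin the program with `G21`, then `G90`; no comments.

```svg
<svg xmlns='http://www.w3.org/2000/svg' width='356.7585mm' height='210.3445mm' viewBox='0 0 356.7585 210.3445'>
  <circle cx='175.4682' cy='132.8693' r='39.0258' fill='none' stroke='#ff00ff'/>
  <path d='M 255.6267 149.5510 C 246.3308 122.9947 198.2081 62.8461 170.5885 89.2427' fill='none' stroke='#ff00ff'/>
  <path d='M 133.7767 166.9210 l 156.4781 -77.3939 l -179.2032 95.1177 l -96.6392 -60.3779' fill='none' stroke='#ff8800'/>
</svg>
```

G21
G90
G00 X214.4940 Y77.4752
M3 S898
G01 X209.2655 Y96.9881 F1617
G01 X194.9811 Y111.2725 F1617
G01 X175.4682 Y116.5010 F1617
G01 X155.9553 Y111.2725 F1617
G01 X141.6709 Y96.9881 F1617
G01 X136.4424 Y77.4752 F1617
G01 X141.6709 Y57.9623 F1617
G01 X155.9553 Y43.6779 F1617
G01 X175.4682 Y38.4494 F1617
G01 X194.9811 Y43.6779 F1617
G01 X209.2655 Y57.9623 F1617
G01 X214.4940 Y77.4752 F1617
M5
G00 X255.6267 Y60.7935
M3 S898
G01 X248.0179 Y76.3148 F1617
G01 X235.5859 Y94.0977 F1617
G01 X219.9790 Y110.8050 F1617
G01 X202.8451 Y123.0995 F1617
G01 X185.8322 Y127.6442 F1617
G01 X170.5885 Y121.1018 F1617
M5
G00 X133.7767 Y43.4235
M3 S242
G01 X290.2548 Y120.8174 F3363
G01 X111.0516 Y25.6997 F3363
G01 X14.4124 Y86.0776 F3363
M5
G00 X0.0000 Y0.0000

viewBox `0 0 356.7585 210.3445` with mm width/height → 1 unit = 1 mm. Flip: y_m = 210.3445 − y_svg.

**Shape 1** — `<circle>` circle, stroke `#ff00ff` → cut (S898, F1617). Machine vertices: (214.4940,77.4752) → (209.2655,96.9881) → (194.9811,111.2725) → (175.4682,116.5010) → (155.9553,111.2725) → (141.6709,96.9881) → (136.4424,77.4752) → (141.6709,57.9623) → (155.9553,43.6779) → (175.4682,38.4494) → (194.9811,43.6779) → (209.2655,57.9623) → (214.4940,77.4752). Closed: final G1 returns to the first vertex.

**Shape 2** — `<path>` cubic bezier, stroke `#ff00ff` → cut (S898, F1617). Control points (SVG): P0=(255.6267,149.5510), P1=(246.3308,122.9947), P2=(198.2081,62.8461), P3=(170.5885,89.2427); sampled at t=k/6. Machine vertices: (255.6267,60.7935) → (248.0179,76.3148) → (235.5859,94.0977) → (219.9790,110.8050) → (202.8451,123.0995) → (185.8322,127.6442) → (170.5885,121.1018). Open path.

**Shape 3** — `<path>` open polyline, stroke `#ff8800` → engrave (S242, F3363). Machine vertices: (133.7767,43.4235) → (290.2548,120.8174) → (111.0516,25.6997) → (14.4124,86.0776). Open path.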